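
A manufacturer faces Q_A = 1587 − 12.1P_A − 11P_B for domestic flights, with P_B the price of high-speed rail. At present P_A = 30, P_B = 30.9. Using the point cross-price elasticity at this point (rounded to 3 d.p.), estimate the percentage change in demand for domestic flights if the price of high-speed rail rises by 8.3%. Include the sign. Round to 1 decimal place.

-3.2%

At P_A = 30, P_B = 30.9: Q_A = 884.1.
∂Q_A/∂P_B = -11.
ε = (∂Q_A/∂P_B)(P_B/Q_A) = -11.0000 × 30.9/884.1 ≈ -0.384.
%ΔQ_A ≈ ε × %ΔP_B = -0.384 × (8.3%) = -3.2%.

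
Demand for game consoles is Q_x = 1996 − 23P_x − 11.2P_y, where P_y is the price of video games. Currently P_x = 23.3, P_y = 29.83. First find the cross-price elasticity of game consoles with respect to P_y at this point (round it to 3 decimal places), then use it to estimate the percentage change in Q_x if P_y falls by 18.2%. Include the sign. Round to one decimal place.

At P_x = 23.3, P_y = 29.83: Q_x = 1126.004.
∂Q_x/∂P_y = -11.2.
ε = (∂Q_x/∂P_y)(P_y/Q_x) = -11.2000 × 29.83/1126.004 ≈ -0.297.
%ΔQ_x ≈ ε × %ΔP_y = -0.297 × (-18.2%) = 5.4%.

5.4%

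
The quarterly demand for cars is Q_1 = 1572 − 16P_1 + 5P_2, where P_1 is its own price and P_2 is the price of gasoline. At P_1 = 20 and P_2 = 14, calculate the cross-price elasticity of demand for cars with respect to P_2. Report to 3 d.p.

At P_1 = 20 and P_2 = 14: Q_1 = 1322.
∂Q_1/∂P_2 = 5.
ε = (∂Q_1/∂P_2)(P_2/Q_1) = 5 × (14/1322) ≈ 0.053.

0.053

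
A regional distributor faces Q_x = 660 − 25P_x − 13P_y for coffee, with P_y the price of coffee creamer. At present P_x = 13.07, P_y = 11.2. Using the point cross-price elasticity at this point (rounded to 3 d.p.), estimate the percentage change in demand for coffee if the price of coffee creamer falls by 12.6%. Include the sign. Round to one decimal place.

At P_x = 13.07, P_y = 11.2: Q_x = 187.65.
∂Q_x/∂P_y = -13.
ε = (∂Q_x/∂P_y)(P_y/Q_x) = -13.0000 × 11.2/187.65 ≈ -0.776.
%ΔQ_x ≈ ε × %ΔP_y = -0.776 × (-12.6%) = 9.8%.

9.8%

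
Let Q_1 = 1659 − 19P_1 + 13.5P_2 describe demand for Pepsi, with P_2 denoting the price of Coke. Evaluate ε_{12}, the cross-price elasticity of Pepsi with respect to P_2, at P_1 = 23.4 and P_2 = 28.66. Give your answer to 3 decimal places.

0.242

At P_1 = 23.4 and P_2 = 28.66: Q_1 = 1601.31.
∂Q_1/∂P_2 = 13.5.
ε = (∂Q_1/∂P_2)(P_2/Q_1) = 13.5 × (28.66/1601.31) ≈ 0.242.
Since ε > 0, Pepsi and Coke are substitutes.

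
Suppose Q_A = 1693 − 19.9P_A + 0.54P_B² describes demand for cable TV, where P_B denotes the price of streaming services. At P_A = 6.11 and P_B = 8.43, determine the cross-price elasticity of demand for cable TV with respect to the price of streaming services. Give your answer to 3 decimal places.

0.048

At P_A = 6.11 and P_B = 8.43: Q_A = 1609.786.
∂Q_A/∂P_B = 1.08P_B = 1.08(8.43) = 9.1044.
ε = (∂Q_A/∂P_B)(P_B/Q_A) = 9.1044 × (8.43/1609.786) ≈ 0.048.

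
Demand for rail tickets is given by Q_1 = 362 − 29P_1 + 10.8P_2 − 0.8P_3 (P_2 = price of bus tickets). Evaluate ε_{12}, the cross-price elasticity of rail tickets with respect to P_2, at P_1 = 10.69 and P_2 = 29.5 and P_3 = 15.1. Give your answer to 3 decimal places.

0.889

At P_1 = 10.69 and P_2 = 29.5 and P_3 = 15.1: Q_1 = 358.51.
∂Q_1/∂P_2 = 10.8.
ε = (∂Q_1/∂P_2)(P_2/Q_1) = 10.8 × (29.5/358.51) ≈ 0.889.
Since ε > 0, rail tickets and bus tickets are substitutes.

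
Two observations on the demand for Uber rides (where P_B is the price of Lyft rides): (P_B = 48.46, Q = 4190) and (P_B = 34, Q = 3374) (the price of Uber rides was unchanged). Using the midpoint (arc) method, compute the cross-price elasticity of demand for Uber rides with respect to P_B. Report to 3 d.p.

0.615

ΔQ_A = 3374 − 4190 = -816; ΔP_B = 34 − 48.46 = -14.46.
Midpoints: Q̄_A = 3782.0, P̄_B = 41.23.
ε = (ΔQ_A/Q̄_A)/(ΔP_B/P̄_B) = (-816/3782.0)/(-14.46/41.23) ≈ 0.615.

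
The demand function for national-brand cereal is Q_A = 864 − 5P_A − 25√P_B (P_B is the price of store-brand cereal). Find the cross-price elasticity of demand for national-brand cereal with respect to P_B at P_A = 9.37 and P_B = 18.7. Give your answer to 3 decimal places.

-0.076

At P_A = 9.37 and P_B = 18.7: Q_A = 709.041.
∂Q_A/∂P_B = -25/(2√P_B) = -25/(2√18.7) = -2.8906.
ε = (∂Q_A/∂P_B)(P_B/Q_A) = -2.8906 × (18.7/709.041) ≈ -0.076.
ε < 0: complements.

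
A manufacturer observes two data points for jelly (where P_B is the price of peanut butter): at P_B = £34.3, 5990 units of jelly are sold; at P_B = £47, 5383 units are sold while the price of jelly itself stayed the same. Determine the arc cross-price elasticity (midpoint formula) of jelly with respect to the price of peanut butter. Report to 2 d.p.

-0.34

ΔQ_A = 5383 − 5990 = -607; ΔP_B = 47 − 34.3 = 12.7.
Midpoints: Q̄_A = 5686.5, P̄_B = 40.65.
ε = (ΔQ_A/Q̄_A)/(ΔP_B/P̄_B) = (-607/5686.5)/(12.7/40.65) ≈ -0.34.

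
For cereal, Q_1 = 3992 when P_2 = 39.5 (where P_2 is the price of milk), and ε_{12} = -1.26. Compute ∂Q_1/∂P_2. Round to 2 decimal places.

-127.34

ε = (∂Q_1/∂P_2)·(P_2/Q_1) ⇒ ∂Q_1/∂P_2 = ε·Q_1/P_2 = -1.26 × 3992/39.5 ≈ -127.34.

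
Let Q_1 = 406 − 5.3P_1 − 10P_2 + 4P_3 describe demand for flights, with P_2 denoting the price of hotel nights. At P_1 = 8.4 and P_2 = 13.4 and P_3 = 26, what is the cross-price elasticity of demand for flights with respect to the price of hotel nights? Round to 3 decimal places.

At P_1 = 8.4 and P_2 = 13.4 and P_3 = 26: Q_1 = 331.48.
∂Q_1/∂P_2 = -10.
ε = (∂Q_1/∂P_2)(P_2/Q_1) = -10 × (13.4/331.48) ≈ -0.404.
Since ε < 0, flights and hotel nights are complements.

-0.404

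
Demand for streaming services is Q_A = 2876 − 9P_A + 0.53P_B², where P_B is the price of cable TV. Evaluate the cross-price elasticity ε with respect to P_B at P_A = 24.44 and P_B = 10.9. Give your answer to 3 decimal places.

At P_A = 24.44 and P_B = 10.9: Q_A = 2719.009.
∂Q_A/∂P_B = 1.06P_B = 1.06(10.9) = 11.5540.
ε = (∂Q_A/∂P_B)(P_B/Q_A) = 11.5540 × (10.9/2719.009) ≈ 0.046.
ε > 0: substitutes.

0.046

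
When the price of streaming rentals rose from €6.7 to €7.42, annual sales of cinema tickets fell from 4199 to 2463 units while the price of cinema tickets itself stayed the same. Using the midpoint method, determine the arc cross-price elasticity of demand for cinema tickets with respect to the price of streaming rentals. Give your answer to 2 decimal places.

ΔQ_A = 2463 − 4199 = -1736; ΔP_B = 7.42 − 6.7 = 0.72.
Midpoints: Q̄_A = 3331.0, P̄_B = 7.06.
ε = (ΔQ_A/Q̄_A)/(ΔP_B/P̄_B) = (-1736/3331.0)/(0.72/7.06) ≈ -5.11.

-5.11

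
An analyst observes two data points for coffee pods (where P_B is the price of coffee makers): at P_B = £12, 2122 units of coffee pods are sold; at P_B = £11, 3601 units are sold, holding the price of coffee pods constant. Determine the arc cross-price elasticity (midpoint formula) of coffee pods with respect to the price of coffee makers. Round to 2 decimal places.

-5.94

ΔQ_A = 3601 − 2122 = 1479; ΔP_B = 11 − 12 = -1.
Midpoints: Q̄_A = 2861.5, P̄_B = 11.50.
ε = (ΔQ_A/Q̄_A)/(ΔP_B/P̄_B) = (1479/2861.5)/(-1/11.50) ≈ -5.94.
ε < 0: coffee pods and coffee makers are complements.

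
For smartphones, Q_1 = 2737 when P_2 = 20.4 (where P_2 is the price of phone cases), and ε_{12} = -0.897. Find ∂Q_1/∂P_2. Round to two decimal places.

ε = (∂Q_1/∂P_2)·(P_2/Q_1) ⇒ ∂Q_1/∂P_2 = ε·Q_1/P_2 = -0.897 × 2737/20.4 ≈ -120.35.

-120.35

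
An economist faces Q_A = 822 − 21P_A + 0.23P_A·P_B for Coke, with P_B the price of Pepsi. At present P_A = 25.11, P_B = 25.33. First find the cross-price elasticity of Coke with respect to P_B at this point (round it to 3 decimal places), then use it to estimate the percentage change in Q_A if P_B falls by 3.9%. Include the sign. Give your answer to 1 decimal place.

-1.3%

At P_A = 25.11, P_B = 25.33: Q_A = 440.978.
∂Q_A/∂P_B = 0.23P_A = 5.7753.
ε = (∂Q_A/∂P_B)(P_B/Q_A) = 5.7753 × 25.33/440.978 ≈ 0.332.
%ΔQ_A ≈ ε × %ΔP_B = 0.332 × (-3.9%) = -1.3%.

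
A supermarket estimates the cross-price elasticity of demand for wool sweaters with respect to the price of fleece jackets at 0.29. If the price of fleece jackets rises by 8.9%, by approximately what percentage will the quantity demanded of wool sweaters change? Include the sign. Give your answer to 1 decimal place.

2.6%

%ΔQ ≈ ε × %ΔP of fleece jackets = 0.29 × (8.9%) = 2.6%.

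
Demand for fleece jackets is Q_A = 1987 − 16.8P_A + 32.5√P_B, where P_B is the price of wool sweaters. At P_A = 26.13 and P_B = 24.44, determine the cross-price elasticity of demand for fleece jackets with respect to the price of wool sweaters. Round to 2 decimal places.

0.05

At P_A = 26.13 and P_B = 24.44: Q_A = 1708.686.
∂Q_A/∂P_B = 32.5/(2√P_B) = 32.5/(2√24.44) = 3.2870.
ε = (∂Q_A/∂P_B)(P_B/Q_A) = 3.2870 × (24.44/1708.686) ≈ 0.05.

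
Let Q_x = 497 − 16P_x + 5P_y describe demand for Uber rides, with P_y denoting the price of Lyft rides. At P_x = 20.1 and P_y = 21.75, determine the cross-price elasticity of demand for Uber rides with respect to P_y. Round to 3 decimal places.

At P_x = 20.1 and P_y = 21.75: Q_x = 284.15.
∂Q_x/∂P_y = 5.
ε = (∂Q_x/∂P_y)(P_y/Q_x) = 5 × (21.75/284.15) ≈ 0.383.
Since ε > 0, Uber rides and Lyft rides are substitutes.

0.383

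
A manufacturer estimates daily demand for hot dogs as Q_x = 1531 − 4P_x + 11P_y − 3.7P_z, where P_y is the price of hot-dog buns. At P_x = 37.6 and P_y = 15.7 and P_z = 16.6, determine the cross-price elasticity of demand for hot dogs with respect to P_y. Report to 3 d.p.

At P_x = 37.6 and P_y = 15.7 and P_z = 16.6: Q_x = 1491.88.
∂Q_x/∂P_y = 11.
ε = (∂Q_x/∂P_y)(P_y/Q_x) = 11 × (15.7/1491.88) ≈ 0.116.
Since ε > 0, hot dogs and hot-dog buns are substitutes.

0.116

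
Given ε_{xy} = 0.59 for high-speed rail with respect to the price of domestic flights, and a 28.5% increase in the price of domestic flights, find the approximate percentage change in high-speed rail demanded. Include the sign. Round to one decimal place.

%ΔQ ≈ ε × %ΔP of domestic flights = 0.59 × (28.5%) = 16.8%.

16.8%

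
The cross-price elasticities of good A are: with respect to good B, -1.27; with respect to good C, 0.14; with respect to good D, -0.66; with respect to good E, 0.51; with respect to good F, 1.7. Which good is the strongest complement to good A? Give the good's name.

Complements have ε < 0. The most negative value is -1.27 (good B).

good B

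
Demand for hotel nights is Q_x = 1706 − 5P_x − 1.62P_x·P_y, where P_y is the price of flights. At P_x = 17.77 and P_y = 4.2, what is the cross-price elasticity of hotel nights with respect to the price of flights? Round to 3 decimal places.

-0.081

At P_x = 17.77 and P_y = 4.2: Q_x = 1496.243.
∂Q_x/∂P_y = -1.62P_x = -1.62(17.77) = -28.7874.
ε = (∂Q_x/∂P_y)(P_y/Q_x) = -28.7874 × (4.2/1496.243) ≈ -0.081.
ε < 0: complements.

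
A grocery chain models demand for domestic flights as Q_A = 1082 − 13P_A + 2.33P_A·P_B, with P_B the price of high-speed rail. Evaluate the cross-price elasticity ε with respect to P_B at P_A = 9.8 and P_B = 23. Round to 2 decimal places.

0.35

At P_A = 9.8 and P_B = 23: Q_A = 1479.782.
∂Q_A/∂P_B = 2.33P_A = 2.33(9.8) = 22.8340.
ε = (∂Q_A/∂P_B)(P_B/Q_A) = 22.8340 × (23/1479.782) ≈ 0.35.
ε > 0: substitutes.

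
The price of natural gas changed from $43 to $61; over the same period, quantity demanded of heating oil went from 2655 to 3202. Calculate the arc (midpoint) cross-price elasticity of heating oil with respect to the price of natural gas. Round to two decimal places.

0.54

ΔQ_A = 3202 − 2655 = 547; ΔP_B = 61 − 43 = 18.
Midpoints: Q̄_A = 2928.5, P̄_B = 52.00.
ε = (ΔQ_A/Q̄_A)/(ΔP_B/P̄_B) = (547/2928.5)/(18/52.00) ≈ 0.54.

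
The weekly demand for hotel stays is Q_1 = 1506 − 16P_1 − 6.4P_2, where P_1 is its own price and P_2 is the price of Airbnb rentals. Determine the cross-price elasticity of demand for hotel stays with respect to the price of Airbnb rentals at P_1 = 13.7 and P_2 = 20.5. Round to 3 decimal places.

At P_1 = 13.7 and P_2 = 20.5: Q_1 = 1155.6.
∂Q_1/∂P_2 = -6.4.
ε = (∂Q_1/∂P_2)(P_2/Q_1) = -6.4 × (20.5/1155.6) ≈ -0.114.

-0.114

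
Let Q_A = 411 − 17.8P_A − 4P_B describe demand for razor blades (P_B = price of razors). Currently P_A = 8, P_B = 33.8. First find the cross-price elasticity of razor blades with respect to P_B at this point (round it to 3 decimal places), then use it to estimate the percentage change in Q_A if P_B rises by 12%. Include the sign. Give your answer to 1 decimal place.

At P_A = 8, P_B = 33.8: Q_A = 133.4.
∂Q_A/∂P_B = -4.
ε = (∂Q_A/∂P_B)(P_B/Q_A) = -4.0000 × 33.8/133.4 ≈ -1.013.
%ΔQ_A ≈ ε × %ΔP_B = -1.013 × (12%) = -12.2%.

-12.2%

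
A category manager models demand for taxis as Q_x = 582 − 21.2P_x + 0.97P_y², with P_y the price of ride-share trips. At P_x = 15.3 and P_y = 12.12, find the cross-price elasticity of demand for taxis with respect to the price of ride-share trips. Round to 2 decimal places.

0.71

At P_x = 15.3 and P_y = 12.12: Q_x = 400.128.
∂Q_x/∂P_y = 1.94P_y = 1.94(12.12) = 23.5128.
ε = (∂Q_x/∂P_y)(P_y/Q_x) = 23.5128 × (12.12/400.128) ≈ 0.71.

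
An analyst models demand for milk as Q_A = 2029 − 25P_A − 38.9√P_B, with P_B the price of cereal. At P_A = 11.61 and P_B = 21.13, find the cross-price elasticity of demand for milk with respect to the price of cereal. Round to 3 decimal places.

-0.057

At P_A = 11.61 and P_B = 21.13: Q_A = 1559.937.
∂Q_A/∂P_B = -38.9/(2√P_B) = -38.9/(2√21.13) = -4.2313.
ε = (∂Q_A/∂P_B)(P_B/Q_A) = -4.2313 × (21.13/1559.937) ≈ -0.057.
ε < 0: complements.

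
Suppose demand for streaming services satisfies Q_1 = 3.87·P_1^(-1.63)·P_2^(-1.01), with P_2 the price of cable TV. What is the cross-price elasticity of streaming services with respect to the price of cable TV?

In a log-linear (constant-elasticity) demand function, the coefficient on the exponent of P_2 is the cross-price elasticity.
ε = -1.01. Negative, so streaming services and cable TV are complements.

-1.01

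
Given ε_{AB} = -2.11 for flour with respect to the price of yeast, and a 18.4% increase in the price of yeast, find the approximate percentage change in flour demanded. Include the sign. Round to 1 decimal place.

%ΔQ ≈ ε × %ΔP of yeast = -2.11 × (18.4%) = -38.8%.
Demand for flour falls by about 38.8%.

-38.8%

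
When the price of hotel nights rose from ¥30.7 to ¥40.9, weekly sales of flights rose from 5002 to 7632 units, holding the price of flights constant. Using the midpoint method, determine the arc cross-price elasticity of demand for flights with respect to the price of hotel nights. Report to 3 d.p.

1.461

ΔQ_A = 7632 − 5002 = 2630; ΔP_B = 40.9 − 30.7 = 10.2.
Midpoints: Q̄_A = 6317.0, P̄_B = 35.80.
ε = (ΔQ_A/Q̄_A)/(ΔP_B/P̄_B) = (2630/6317.0)/(10.2/35.80) ≈ 1.461.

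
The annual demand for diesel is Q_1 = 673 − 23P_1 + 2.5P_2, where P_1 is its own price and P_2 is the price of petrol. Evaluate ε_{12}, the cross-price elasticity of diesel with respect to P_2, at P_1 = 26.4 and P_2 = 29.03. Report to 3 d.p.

At P_1 = 26.4 and P_2 = 29.03: Q_1 = 138.375.
∂Q_1/∂P_2 = 2.5.
ε = (∂Q_1/∂P_2)(P_2/Q_1) = 2.5 × (29.03/138.375) ≈ 0.524.
Since ε > 0, diesel and petrol are substitutes.

0.524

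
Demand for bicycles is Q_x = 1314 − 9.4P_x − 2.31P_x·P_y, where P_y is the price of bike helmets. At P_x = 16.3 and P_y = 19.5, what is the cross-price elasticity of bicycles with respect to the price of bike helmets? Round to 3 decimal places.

At P_x = 16.3 and P_y = 19.5: Q_x = 426.546.
∂Q_x/∂P_y = -2.31P_x = -2.31(16.3) = -37.6530.
ε = (∂Q_x/∂P_y)(P_y/Q_x) = -37.6530 × (19.5/426.546) ≈ -1.721.
ε < 0: complements.

-1.721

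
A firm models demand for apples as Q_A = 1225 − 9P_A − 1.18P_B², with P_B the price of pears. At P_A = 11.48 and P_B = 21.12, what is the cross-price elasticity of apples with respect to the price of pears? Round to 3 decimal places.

-1.768

At P_A = 11.48 and P_B = 21.12: Q_A = 595.336.
∂Q_A/∂P_B = -2.36P_B = -2.36(21.12) = -49.8432.
ε = (∂Q_A/∂P_B)(P_B/Q_A) = -49.8432 × (21.12/595.336) ≈ -1.768.
ε < 0: complements.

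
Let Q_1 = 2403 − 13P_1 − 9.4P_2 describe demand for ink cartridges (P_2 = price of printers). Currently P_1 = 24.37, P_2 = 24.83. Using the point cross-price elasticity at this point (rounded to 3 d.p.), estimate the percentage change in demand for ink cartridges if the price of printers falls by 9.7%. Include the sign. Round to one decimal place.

1.2%

At P_1 = 24.37, P_2 = 24.83: Q_1 = 1852.788.
∂Q_1/∂P_2 = -9.4.
ε = (∂Q_1/∂P_2)(P_2/Q_1) = -9.4000 × 24.83/1852.788 ≈ -0.126.
%ΔQ_1 ≈ ε × %ΔP_2 = -0.126 × (-9.7%) = 1.2%.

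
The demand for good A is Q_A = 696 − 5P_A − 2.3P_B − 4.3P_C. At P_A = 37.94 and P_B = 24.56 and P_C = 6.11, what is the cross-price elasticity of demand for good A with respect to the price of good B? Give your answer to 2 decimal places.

-0.13

At P_A = 37.94 and P_B = 24.56 and P_C = 6.11: Q_A = 423.539.
∂Q_A/∂P_B = -2.3.
ε = (∂Q_A/∂P_B)(P_B/Q_A) = -2.3 × (24.56/423.539) ≈ -0.13.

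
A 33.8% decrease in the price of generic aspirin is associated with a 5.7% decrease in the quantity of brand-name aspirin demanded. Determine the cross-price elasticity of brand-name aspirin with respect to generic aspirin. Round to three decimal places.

ε = (%ΔQ of brand-name aspirin) / (%ΔP of generic aspirin) = (-5.7%) / (-33.8%) ≈ 0.169.

0.169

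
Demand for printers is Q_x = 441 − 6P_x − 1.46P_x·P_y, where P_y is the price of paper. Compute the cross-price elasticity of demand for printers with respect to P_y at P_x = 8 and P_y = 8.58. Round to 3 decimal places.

At P_x = 8 and P_y = 8.58: Q_x = 292.786.
∂Q_x/∂P_y = -1.46P_x = -1.46(8) = -11.6800.
ε = (∂Q_x/∂P_y)(P_y/Q_x) = -11.6800 × (8.58/292.786) ≈ -0.342.
ε < 0: complements.

-0.342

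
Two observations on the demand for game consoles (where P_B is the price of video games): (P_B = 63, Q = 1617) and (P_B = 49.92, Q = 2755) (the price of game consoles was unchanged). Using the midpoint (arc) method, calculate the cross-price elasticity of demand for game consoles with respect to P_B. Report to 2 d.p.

-2.25

ΔQ_A = 2755 − 1617 = 1138; ΔP_B = 49.92 − 63 = -13.08.
Midpoints: Q̄_A = 2186.0, P̄_B = 56.46.
ε = (ΔQ_A/Q̄_A)/(ΔP_B/P̄_B) = (1138/2186.0)/(-13.08/56.46) ≈ -2.25.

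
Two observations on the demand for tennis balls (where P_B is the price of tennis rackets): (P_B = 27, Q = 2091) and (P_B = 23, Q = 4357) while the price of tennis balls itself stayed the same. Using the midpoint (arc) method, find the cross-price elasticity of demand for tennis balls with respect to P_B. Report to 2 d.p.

ΔQ_A = 4357 − 2091 = 2266; ΔP_B = 23 − 27 = -4.
Midpoints: Q̄_A = 3224.0, P̄_B = 25.00.
ε = (ΔQ_A/Q̄_A)/(ΔP_B/P̄_B) = (2266/3224.0)/(-4/25.00) ≈ -4.39.

-4.39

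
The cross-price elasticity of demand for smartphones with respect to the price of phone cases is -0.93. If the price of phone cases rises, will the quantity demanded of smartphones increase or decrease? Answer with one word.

ε < 0 and the price of phone cases rises, so the quantity of smartphones moves in the opposite direction: it decreases.

decrease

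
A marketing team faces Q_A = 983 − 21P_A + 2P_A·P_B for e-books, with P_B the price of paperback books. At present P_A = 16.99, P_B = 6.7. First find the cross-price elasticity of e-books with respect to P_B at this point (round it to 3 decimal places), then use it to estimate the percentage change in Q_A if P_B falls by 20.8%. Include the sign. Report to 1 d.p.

At P_A = 16.99, P_B = 6.7: Q_A = 853.876.
∂Q_A/∂P_B = 2P_A = 33.9800.
ε = (∂Q_A/∂P_B)(P_B/Q_A) = 33.9800 × 6.7/853.876 ≈ 0.267.
%ΔQ_A ≈ ε × %ΔP_B = 0.267 × (-20.8%) = -5.6%.

-5.6%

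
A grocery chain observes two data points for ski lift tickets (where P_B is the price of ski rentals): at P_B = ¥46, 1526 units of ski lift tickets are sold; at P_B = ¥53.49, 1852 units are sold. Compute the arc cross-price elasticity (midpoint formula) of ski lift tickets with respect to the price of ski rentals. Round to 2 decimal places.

ΔQ_A = 1852 − 1526 = 326; ΔP_B = 53.49 − 46 = 7.49.
Midpoints: Q̄_A = 1689.0, P̄_B = 49.75.
ε = (ΔQ_A/Q̄_A)/(ΔP_B/P̄_B) = (326/1689.0)/(7.49/49.75) ≈ 1.28.
ε > 0: ski lift tickets and ski rentals are substitutes.

1.28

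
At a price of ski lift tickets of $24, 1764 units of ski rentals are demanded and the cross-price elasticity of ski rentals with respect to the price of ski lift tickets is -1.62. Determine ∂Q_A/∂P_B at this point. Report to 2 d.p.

ε = (∂Q_A/∂P_B)·(P_B/Q_A) ⇒ ∂Q_A/∂P_B = ε·Q_A/P_B = -1.62 × 1764/24 ≈ -119.07.

-119.07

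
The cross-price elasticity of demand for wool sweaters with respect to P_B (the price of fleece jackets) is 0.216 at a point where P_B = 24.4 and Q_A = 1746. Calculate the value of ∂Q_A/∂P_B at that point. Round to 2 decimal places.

ε = (∂Q_A/∂P_B)·(P_B/Q_A) ⇒ ∂Q_A/∂P_B = ε·Q_A/P_B = 0.216 × 1746/24.4 ≈ 15.46.

15.46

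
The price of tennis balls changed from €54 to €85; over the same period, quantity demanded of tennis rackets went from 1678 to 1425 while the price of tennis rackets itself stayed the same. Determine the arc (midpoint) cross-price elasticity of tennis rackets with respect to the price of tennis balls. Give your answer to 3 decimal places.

-0.366

ΔQ_A = 1425 − 1678 = -253; ΔP_B = 85 − 54 = 31.
Midpoints: Q̄_A = 1551.5, P̄_B = 69.50.
ε = (ΔQ_A/Q̄_A)/(ΔP_B/P̄_B) = (-253/1551.5)/(31/69.50) ≈ -0.366.
ε < 0: tennis rackets and tennis balls are complements.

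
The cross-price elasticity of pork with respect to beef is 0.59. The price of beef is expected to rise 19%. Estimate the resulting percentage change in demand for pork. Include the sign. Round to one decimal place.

%ΔQ ≈ ε × %ΔP of beef = 0.59 × (19%) = 11.2%.

11.2%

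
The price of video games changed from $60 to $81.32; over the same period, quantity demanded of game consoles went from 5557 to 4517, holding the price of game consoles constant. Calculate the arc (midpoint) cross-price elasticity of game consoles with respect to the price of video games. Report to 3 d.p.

ΔQ_A = 4517 − 5557 = -1040; ΔP_B = 81.32 − 60 = 21.32.
Midpoints: Q̄_A = 5037.0, P̄_B = 70.66.
ε = (ΔQ_A/Q̄_A)/(ΔP_B/P̄_B) = (-1040/5037.0)/(21.32/70.66) ≈ -0.684.
ε < 0: game consoles and video games are complements.

-0.684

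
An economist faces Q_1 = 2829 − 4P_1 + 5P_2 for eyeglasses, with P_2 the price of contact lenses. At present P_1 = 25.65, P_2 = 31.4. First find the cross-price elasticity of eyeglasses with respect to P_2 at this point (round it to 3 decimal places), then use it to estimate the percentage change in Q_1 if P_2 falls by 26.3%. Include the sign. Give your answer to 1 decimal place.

-1.4%

At P_1 = 25.65, P_2 = 31.4: Q_1 = 2883.4.
∂Q_1/∂P_2 = 5.
ε = (∂Q_1/∂P_2)(P_2/Q_1) = 5.0000 × 31.4/2883.4 ≈ 0.054.
%ΔQ_1 ≈ ε × %ΔP_2 = 0.054 × (-26.3%) = -1.4%.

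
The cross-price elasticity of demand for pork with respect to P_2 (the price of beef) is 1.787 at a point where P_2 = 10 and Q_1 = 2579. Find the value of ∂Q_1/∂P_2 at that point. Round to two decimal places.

460.87

ε = (∂Q_1/∂P_2)·(P_2/Q_1) ⇒ ∂Q_1/∂P_2 = ε·Q_1/P_2 = 1.787 × 2579/10 ≈ 460.87.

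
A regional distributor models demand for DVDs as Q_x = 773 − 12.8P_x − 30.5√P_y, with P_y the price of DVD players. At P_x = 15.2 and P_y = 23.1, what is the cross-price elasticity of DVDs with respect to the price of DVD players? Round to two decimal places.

At P_x = 15.2 and P_y = 23.1: Q_x = 431.849.
∂Q_x/∂P_y = -30.5/(2√P_y) = -30.5/(2√23.1) = -3.1730.
ε = (∂Q_x/∂P_y)(P_y/Q_x) = -3.1730 × (23.1/431.849) ≈ -0.17.

-0.17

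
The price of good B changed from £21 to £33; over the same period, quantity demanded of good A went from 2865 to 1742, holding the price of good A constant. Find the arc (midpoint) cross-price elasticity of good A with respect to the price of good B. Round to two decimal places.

-1.10

ΔQ_A = 1742 − 2865 = -1123; ΔP_B = 33 − 21 = 12.
Midpoints: Q̄_A = 2303.5, P̄_B = 27.00.
ε = (ΔQ_A/Q̄_A)/(ΔP_B/P̄_B) = (-1123/2303.5)/(12/27.00) ≈ -1.10.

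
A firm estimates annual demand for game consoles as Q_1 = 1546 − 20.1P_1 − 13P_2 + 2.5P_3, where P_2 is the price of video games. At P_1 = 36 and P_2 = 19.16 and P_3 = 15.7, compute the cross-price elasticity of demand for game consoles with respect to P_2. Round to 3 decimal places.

At P_1 = 36 and P_2 = 19.16 and P_3 = 15.7: Q_1 = 612.57.
∂Q_1/∂P_2 = -13.
ε = (∂Q_1/∂P_2)(P_2/Q_1) = -13 × (19.16/612.57) ≈ -0.407.
Since ε < 0, game consoles and video games are complements.

-0.407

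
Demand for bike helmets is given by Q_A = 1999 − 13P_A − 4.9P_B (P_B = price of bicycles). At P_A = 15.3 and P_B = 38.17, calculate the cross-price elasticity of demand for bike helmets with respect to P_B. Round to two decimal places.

-0.12

At P_A = 15.3 and P_B = 38.17: Q_A = 1613.067.
∂Q_A/∂P_B = -4.9.
ε = (∂Q_A/∂P_B)(P_B/Q_A) = -4.9 × (38.17/1613.067) ≈ -0.12.
Since ε < 0, bike helmets and bicycles are complements.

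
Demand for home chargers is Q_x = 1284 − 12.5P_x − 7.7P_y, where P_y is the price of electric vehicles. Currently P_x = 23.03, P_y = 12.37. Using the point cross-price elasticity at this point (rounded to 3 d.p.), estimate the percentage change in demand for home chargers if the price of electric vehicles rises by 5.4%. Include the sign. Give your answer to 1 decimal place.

At P_x = 23.03, P_y = 12.37: Q_x = 900.876.
∂Q_x/∂P_y = -7.7.
ε = (∂Q_x/∂P_y)(P_y/Q_x) = -7.7000 × 12.37/900.876 ≈ -0.106.
%ΔQ_x ≈ ε × %ΔP_y = -0.106 × (5.4%) = -0.6%.

-0.6%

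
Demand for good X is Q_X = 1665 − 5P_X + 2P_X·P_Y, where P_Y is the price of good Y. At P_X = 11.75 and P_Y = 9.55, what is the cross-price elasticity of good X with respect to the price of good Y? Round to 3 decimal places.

0.123

At P_X = 11.75 and P_Y = 9.55: Q_X = 1830.675.
∂Q_X/∂P_Y = 2P_X = 2(11.75) = 23.5000.
ε = (∂Q_X/∂P_Y)(P_Y/Q_X) = 23.5000 × (9.55/1830.675) ≈ 0.123.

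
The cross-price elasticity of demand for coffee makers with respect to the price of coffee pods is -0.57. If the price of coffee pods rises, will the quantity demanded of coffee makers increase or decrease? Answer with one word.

ε < 0 and the price of coffee pods rises, so the quantity of coffee makers moves in the opposite direction: it decreases.

decrease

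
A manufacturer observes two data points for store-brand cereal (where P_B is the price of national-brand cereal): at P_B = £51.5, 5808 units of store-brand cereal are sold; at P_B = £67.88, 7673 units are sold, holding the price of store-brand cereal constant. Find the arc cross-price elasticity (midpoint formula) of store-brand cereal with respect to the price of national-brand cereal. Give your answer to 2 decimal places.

1.01

ΔQ_A = 7673 − 5808 = 1865; ΔP_B = 67.88 − 51.5 = 16.38.
Midpoints: Q̄_A = 6740.5, P̄_B = 59.69.
ε = (ΔQ_A/Q̄_A)/(ΔP_B/P̄_B) = (1865/6740.5)/(16.38/59.69) ≈ 1.01.
ε > 0: store-brand cereal and national-brand cereal are substitutes.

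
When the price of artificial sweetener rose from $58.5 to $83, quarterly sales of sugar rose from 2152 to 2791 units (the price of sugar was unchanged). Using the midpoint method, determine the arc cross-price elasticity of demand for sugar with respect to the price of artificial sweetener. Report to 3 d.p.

ΔQ_A = 2791 − 2152 = 639; ΔP_B = 83 − 58.5 = 24.5.
Midpoints: Q̄_A = 2471.5, P̄_B = 70.75.
ε = (ΔQ_A/Q̄_A)/(ΔP_B/P̄_B) = (639/2471.5)/(24.5/70.75) ≈ 0.747.

0.747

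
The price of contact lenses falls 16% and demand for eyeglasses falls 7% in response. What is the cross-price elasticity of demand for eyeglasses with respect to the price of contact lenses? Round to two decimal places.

0.44

ε = (%ΔQ of eyeglasses) / (%ΔP of contact lenses) = (-7%) / (-16%) ≈ 0.44.
Positive cross-price elasticity: substitutes.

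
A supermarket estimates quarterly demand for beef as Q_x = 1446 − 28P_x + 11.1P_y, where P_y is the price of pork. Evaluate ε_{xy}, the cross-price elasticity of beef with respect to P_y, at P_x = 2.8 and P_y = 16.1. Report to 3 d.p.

At P_x = 2.8 and P_y = 16.1: Q_x = 1546.31.
∂Q_x/∂P_y = 11.1.
ε = (∂Q_x/∂P_y)(P_y/Q_x) = 11.1 × (16.1/1546.31) ≈ 0.116.
Since ε > 0, beef and pork are substitutes.

0.116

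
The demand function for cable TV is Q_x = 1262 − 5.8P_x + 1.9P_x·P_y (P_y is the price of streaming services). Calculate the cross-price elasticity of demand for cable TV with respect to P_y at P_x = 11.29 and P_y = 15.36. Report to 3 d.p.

0.216

At P_x = 11.29 and P_y = 15.36: Q_x = 1526.005.
∂Q_x/∂P_y = 1.9P_x = 1.9(11.29) = 21.4510.
ε = (∂Q_x/∂P_y)(P_y/Q_x) = 21.4510 × (15.36/1526.005) ≈ 0.216.
ε > 0: substitutes.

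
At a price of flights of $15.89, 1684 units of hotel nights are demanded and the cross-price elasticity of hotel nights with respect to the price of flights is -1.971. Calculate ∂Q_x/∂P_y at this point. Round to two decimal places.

-208.88

ε = (∂Q_x/∂P_y)·(P_y/Q_x) ⇒ ∂Q_x/∂P_y = ε·Q_x/P_y = -1.971 × 1684/15.89 ≈ -208.88.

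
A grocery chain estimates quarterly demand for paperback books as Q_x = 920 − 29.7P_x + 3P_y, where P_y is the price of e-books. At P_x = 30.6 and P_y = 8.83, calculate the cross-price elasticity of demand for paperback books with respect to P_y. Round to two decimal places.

0.70

At P_x = 30.6 and P_y = 8.83: Q_x = 37.67.
∂Q_x/∂P_y = 3.
ε = (∂Q_x/∂P_y)(P_y/Q_x) = 3 × (8.83/37.67) ≈ 0.70.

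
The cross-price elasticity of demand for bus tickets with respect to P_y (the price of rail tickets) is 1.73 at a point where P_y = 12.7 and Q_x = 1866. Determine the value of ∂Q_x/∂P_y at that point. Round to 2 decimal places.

ε = (∂Q_x/∂P_y)·(P_y/Q_x) ⇒ ∂Q_x/∂P_y = ε·Q_x/P_y = 1.73 × 1866/12.7 ≈ 254.19.

254.19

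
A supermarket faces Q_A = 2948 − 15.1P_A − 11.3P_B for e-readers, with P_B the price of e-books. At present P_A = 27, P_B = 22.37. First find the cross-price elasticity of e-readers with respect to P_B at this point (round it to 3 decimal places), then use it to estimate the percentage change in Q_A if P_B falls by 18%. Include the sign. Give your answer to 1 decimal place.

At P_A = 27, P_B = 22.37: Q_A = 2287.519.
∂Q_A/∂P_B = -11.3.
ε = (∂Q_A/∂P_B)(P_B/Q_A) = -11.3000 × 22.37/2287.519 ≈ -0.111.
%ΔQ_A ≈ ε × %ΔP_B = -0.111 × (-18%) = 2.0%.

2.0%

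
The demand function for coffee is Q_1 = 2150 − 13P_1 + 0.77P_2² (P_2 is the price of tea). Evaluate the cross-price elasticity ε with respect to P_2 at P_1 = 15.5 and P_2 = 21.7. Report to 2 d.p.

At P_1 = 15.5 and P_2 = 21.7: Q_1 = 2311.085.
∂Q_1/∂P_2 = 1.54P_2 = 1.54(21.7) = 33.4180.
ε = (∂Q_1/∂P_2)(P_2/Q_1) = 33.4180 × (21.7/2311.085) ≈ 0.31.

0.31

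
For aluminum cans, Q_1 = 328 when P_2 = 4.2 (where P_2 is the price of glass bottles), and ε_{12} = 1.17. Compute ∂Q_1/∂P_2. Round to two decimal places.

ε = (∂Q_1/∂P_2)·(P_2/Q_1) ⇒ ∂Q_1/∂P_2 = ε·Q_1/P_2 = 1.17 × 328/4.2 ≈ 91.37.

91.37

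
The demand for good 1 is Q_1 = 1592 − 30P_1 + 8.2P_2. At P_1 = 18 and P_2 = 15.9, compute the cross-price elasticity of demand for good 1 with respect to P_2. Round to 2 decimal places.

0.11

At P_1 = 18 and P_2 = 15.9: Q_1 = 1182.38.
∂Q_1/∂P_2 = 8.2.
ε = (∂Q_1/∂P_2)(P_2/Q_1) = 8.2 × (15.9/1182.38) ≈ 0.11.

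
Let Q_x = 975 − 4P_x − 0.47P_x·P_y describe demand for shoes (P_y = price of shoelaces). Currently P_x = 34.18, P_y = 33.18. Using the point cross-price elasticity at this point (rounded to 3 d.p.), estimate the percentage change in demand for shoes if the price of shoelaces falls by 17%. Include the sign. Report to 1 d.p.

At P_x = 34.18, P_y = 33.18: Q_x = 305.257.
∂Q_x/∂P_y = -0.47P_x = -16.0646.
ε = (∂Q_x/∂P_y)(P_y/Q_x) = -16.0646 × 33.18/305.257 ≈ -1.746.
%ΔQ_x ≈ ε × %ΔP_y = -1.746 × (-17%) = 29.7%.

29.7%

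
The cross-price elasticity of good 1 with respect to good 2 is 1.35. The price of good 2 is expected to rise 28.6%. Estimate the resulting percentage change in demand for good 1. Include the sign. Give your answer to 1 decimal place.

%ΔQ ≈ ε × %ΔP of good 2 = 1.35 × (28.6%) = 38.6%.
Demand for good 1 rises by about 38.6%.

38.6%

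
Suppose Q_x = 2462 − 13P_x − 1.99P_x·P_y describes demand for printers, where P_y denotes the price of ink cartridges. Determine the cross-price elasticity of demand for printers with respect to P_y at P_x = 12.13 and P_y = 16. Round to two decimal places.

-0.20

At P_x = 12.13 and P_y = 16: Q_x = 1918.091.
∂Q_x/∂P_y = -1.99P_x = -1.99(12.13) = -24.1387.
ε = (∂Q_x/∂P_y)(P_y/Q_x) = -24.1387 × (16/1918.091) ≈ -0.20.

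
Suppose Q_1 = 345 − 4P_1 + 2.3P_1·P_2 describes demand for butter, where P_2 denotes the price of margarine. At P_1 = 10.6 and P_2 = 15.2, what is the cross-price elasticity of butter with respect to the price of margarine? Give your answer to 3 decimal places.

At P_1 = 10.6 and P_2 = 15.2: Q_1 = 673.176.
∂Q_1/∂P_2 = 2.3P_1 = 2.3(10.6) = 24.3800.
ε = (∂Q_1/∂P_2)(P_2/Q_1) = 24.3800 × (15.2/673.176) ≈ 0.550.
ε > 0: substitutes.

0.550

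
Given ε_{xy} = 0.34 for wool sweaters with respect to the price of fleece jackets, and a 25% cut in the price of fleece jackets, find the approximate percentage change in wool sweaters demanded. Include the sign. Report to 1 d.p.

-8.5%

%ΔQ ≈ ε × %ΔP of fleece jackets = 0.34 × (-25%) = -8.5%.
Demand for wool sweaters falls by about 8.5%.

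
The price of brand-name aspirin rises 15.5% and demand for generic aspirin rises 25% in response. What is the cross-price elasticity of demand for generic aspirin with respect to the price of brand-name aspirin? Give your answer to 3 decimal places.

ε = (%ΔQ of generic aspirin) / (%ΔP of brand-name aspirin) = (25%) / (15.5%) ≈ 1.613.

1.613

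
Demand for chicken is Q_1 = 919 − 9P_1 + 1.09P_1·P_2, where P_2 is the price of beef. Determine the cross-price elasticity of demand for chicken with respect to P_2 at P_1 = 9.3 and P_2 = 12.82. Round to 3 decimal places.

At P_1 = 9.3 and P_2 = 12.82: Q_1 = 965.256.
∂Q_1/∂P_2 = 1.09P_1 = 1.09(9.3) = 10.1370.
ε = (∂Q_1/∂P_2)(P_2/Q_1) = 10.1370 × (12.82/965.256) ≈ 0.135.
ε > 0: substitutes.

0.135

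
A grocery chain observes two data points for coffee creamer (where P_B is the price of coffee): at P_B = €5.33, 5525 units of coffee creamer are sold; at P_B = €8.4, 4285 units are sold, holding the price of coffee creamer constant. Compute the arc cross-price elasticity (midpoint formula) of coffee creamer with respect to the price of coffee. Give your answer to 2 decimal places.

ΔQ_A = 4285 − 5525 = -1240; ΔP_B = 8.4 − 5.33 = 3.07.
Midpoints: Q̄_A = 4905.0, P̄_B = 6.87.
ε = (ΔQ_A/Q̄_A)/(ΔP_B/P̄_B) = (-1240/4905.0)/(3.07/6.87) ≈ -0.57.
ε < 0: coffee creamer and coffee are complements.

-0.57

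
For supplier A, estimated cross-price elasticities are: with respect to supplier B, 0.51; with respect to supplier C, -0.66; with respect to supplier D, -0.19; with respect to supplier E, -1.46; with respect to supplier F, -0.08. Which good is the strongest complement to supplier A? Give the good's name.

Complements have ε < 0. The most negative value is -1.46 (supplier E).

supplier E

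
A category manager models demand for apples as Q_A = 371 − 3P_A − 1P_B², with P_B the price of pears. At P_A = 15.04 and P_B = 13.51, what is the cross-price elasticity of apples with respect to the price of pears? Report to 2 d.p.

-2.55

At P_A = 15.04 and P_B = 13.51: Q_A = 143.360.
∂Q_A/∂P_B = -2P_B = -2(13.51) = -27.0200.
ε = (∂Q_A/∂P_B)(P_B/Q_A) = -27.0200 × (13.51/143.360) ≈ -2.55.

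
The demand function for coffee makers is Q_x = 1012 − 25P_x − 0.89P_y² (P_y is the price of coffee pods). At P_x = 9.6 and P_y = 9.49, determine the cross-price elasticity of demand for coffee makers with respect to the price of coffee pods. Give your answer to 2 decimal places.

At P_x = 9.6 and P_y = 9.49: Q_x = 691.847.
∂Q_x/∂P_y = -1.78P_y = -1.78(9.49) = -16.8922.
ε = (∂Q_x/∂P_y)(P_y/Q_x) = -16.8922 × (9.49/691.847) ≈ -0.23.

-0.23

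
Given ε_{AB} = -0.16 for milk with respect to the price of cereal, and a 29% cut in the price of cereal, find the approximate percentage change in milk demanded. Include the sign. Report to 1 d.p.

%ΔQ ≈ ε × %ΔP of cereal = -0.16 × (-29%) = 4.6%.

4.6%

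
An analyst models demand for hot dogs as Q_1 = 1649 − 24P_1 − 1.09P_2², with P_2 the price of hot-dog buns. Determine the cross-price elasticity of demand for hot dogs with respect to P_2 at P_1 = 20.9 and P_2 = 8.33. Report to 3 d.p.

-0.141

At P_1 = 20.9 and P_2 = 8.33: Q_1 = 1071.766.
∂Q_1/∂P_2 = -2.18P_2 = -2.18(8.33) = -18.1594.
ε = (∂Q_1/∂P_2)(P_2/Q_1) = -18.1594 × (8.33/1071.766) ≈ -0.141.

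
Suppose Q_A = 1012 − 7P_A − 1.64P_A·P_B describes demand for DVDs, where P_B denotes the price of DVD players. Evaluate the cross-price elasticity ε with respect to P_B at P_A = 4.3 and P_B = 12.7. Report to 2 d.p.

-0.10

At P_A = 4.3 and P_B = 12.7: Q_A = 892.340.
∂Q_A/∂P_B = -1.64P_A = -1.64(4.3) = -7.0520.
ε = (∂Q_A/∂P_B)(P_B/Q_A) = -7.0520 × (12.7/892.340) ≈ -0.10.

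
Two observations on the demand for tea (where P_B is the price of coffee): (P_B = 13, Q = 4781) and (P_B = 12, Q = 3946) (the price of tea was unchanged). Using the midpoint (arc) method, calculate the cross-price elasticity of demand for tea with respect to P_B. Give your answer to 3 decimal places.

ΔQ_A = 3946 − 4781 = -835; ΔP_B = 12 − 13 = -1.
Midpoints: Q̄_A = 4363.5, P̄_B = 12.50.
ε = (ΔQ_A/Q̄_A)/(ΔP_B/P̄_B) = (-835/4363.5)/(-1/12.50) ≈ 2.392.
ε > 0: tea and coffee are substitutes.

2.392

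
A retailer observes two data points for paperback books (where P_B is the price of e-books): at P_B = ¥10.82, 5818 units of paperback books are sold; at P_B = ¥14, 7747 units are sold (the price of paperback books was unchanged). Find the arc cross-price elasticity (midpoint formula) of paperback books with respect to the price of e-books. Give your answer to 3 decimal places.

1.110

ΔQ_A = 7747 − 5818 = 1929; ΔP_B = 14 − 10.82 = 3.18.
Midpoints: Q̄_A = 6782.5, P̄_B = 12.41.
ε = (ΔQ_A/Q̄_A)/(ΔP_B/P̄_B) = (1929/6782.5)/(3.18/12.41) ≈ 1.110.
ε > 0: paperback books and e-books are substitutes.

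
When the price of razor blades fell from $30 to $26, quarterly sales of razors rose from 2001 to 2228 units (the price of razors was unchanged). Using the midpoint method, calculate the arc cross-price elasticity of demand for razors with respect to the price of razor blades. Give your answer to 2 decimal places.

-0.75

ΔQ_A = 2228 − 2001 = 227; ΔP_B = 26 − 30 = -4.
Midpoints: Q̄_A = 2114.5, P̄_B = 28.00.
ε = (ΔQ_A/Q̄_A)/(ΔP_B/P̄_B) = (227/2114.5)/(-4/28.00) ≈ -0.75.
ε < 0: razors and razor blades are complements.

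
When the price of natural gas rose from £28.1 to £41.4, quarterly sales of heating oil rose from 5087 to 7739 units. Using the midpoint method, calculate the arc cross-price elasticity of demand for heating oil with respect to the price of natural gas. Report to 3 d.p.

1.080

ΔQ_A = 7739 − 5087 = 2652; ΔP_B = 41.4 − 28.1 = 13.3.
Midpoints: Q̄_A = 6413.0, P̄_B = 34.75.
ε = (ΔQ_A/Q̄_A)/(ΔP_B/P̄_B) = (2652/6413.0)/(13.3/34.75) ≈ 1.080.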